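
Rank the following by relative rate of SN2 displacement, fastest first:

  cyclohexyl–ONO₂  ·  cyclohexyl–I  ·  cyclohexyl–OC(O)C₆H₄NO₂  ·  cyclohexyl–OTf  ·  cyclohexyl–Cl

cyclohexyl–OTf > cyclohexyl–I > cyclohexyl–Cl > cyclohexyl–ONO₂ > cyclohexyl–OC(O)C₆H₄NO₂

The skeletons are identical, so relative rate is governed entirely by leaving-group ability.
Leaving-group ability tracks the stability of the departed species; conjugate-acid pKₐ is the usual yardstick (lower pKₐ → better LG).
cyclohexyl–OTf loses OTf⁻: pKₐ(CF₃SO₃H (triflic acid)) ≈ -14
cyclohexyl–I loses I⁻: pKₐ(HI) ≈ -10
cyclohexyl–Cl loses Cl⁻: pKₐ(HCl) ≈ -7
cyclohexyl–ONO₂ loses NO₃⁻: pKₐ(HNO₃) ≈ -1.3
cyclohexyl–OC(O)C₆H₄NO₂ loses p-O₂N–C₆H₄–COO⁻: pKₐ(p-nitrobenzoic acid) ≈ 3.4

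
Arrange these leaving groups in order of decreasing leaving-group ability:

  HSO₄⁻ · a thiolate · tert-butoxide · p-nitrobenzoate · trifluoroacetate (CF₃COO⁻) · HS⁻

HSO₄⁻ > trifluoroacetate (CF₃COO⁻) > p-nitrobenzoate > HS⁻ > a thiolate > tert-butoxide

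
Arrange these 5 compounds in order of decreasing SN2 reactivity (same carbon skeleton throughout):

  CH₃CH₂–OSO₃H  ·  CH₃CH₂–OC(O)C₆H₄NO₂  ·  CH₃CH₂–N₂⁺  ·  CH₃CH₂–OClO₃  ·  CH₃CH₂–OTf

CH₃CH₂–N₂⁺ > CH₃CH₂–OTf > CH₃CH₂–OClO₃ > CH₃CH₂–OSO₃H > CH₃CH₂–OC(O)C₆H₄NO₂

Same R in every case — rank the leaving groups.
A good leaving group is a weak base: the lower the pKₐ of its conjugate acid, the more readily it departs.
CH₃CH₂–N₂⁺ loses N₂: no meaningful conjugate acid; N₂ departs as an exceptionally stable neutral molecule
CH₃CH₂–OTf loses OTf⁻: pKₐ(CF₃SO₃H (triflic acid)) ≈ -14
CH₃CH₂–OClO₃ loses ClO₄⁻: pKₐ(HClO₄) ≈ -10
CH₃CH₂–OSO₃H loses HSO₄⁻: pKₐ(H₂SO₄) ≈ -3
CH₃CH₂–OC(O)C₆H₄NO₂ loses p-O₂N–C₆H₄–COO⁻: pKₐ(p-nitrobenzoic acid) ≈ 3.4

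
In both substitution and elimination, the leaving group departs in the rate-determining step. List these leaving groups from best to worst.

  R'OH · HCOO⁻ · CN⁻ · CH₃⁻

R'OH > HCOO⁻ > CN⁻ > CH₃⁻

A good leaving group is a weak base: the lower the pKₐ of its conjugate acid, the more readily it departs.
R'OH: pKₐ(R'OH₂⁺) ≈ -2.4
HCOO⁻: pKₐ(HCOOH) ≈ 3.8
CN⁻: pKₐ(HCN) ≈ 9.2
CH₃⁻: pKₐ(CH₄) ≈ 48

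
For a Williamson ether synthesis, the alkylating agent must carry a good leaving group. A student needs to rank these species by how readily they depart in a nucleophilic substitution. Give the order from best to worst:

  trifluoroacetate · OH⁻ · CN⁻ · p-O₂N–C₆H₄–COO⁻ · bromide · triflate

triflate: pKₐ(CF₃SO₃H (triflic acid)) ≈ -14
bromide: pKₐ(HBr) ≈ -9 — weak base; good leaving group
trifluoroacetate: pKₐ(CF₃COOH) ≈ 0.2 — strongly electron-withdrawing CF₃ stabilises the carboxylate
p-O₂N–C₆H₄–COO⁻: pKₐ(p-nitrobenzoic acid) ≈ 3.4
CN⁻: pKₐ(HCN) ≈ 9.2 — sp carbon stabilises the charge somewhat, but still a poor LG
OH⁻: pKₐ(H₂O) ≈ 15.7 — strong base; essentially never leaves without prior activation

triflate > bromide > trifluoroacetate > p-O₂N–C₆H₄–COO⁻ > CN⁻ > OH⁻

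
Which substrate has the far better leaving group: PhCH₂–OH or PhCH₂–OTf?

PhCH₂–OTf

From PhCH₂–OH the departing group would be OH⁻ (pKₐ(H₂O) ≈ 15.7). Strong base; essentially never leaves without prior activation.
From PhCH₂–OTf the leaving group is OTf⁻ (pKₐ(CF₃SO₃H (triflic acid)) ≈ -14). Charge spread over three oxygens and a CF₃ group; the premier leaving group in synthesis.
(In practice PhCH₂–OTf is made from PhCH₂–OH by treatment with Tf₂O / 2,6-lutidine, converting the hydroxyl into a triflate.)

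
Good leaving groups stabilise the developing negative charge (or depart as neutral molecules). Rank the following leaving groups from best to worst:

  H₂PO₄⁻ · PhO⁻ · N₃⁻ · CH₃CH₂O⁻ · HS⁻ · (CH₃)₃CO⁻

H₂PO₄⁻: pKₐ(H₃PO₄) ≈ 2.1
N₃⁻: pKₐ(HN₃) ≈ 4.7
HS⁻: pKₐ(H₂S) ≈ 7
PhO⁻: pKₐ(C₆H₅OH (phenol)) ≈ 10
CH₃CH₂O⁻: pKₐ(CH₃CH₂OH) ≈ 16
(CH₃)₃CO⁻: pKₐ(t-BuOH) ≈ 18

H₂PO₄⁻ > N₃⁻ > HS⁻ > PhO⁻ > CH₃CH₂O⁻ > (CH₃)₃CO⁻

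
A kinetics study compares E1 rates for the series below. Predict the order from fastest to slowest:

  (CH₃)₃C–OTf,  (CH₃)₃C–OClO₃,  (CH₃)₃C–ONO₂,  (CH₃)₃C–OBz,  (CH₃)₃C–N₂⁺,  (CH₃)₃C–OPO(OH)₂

(CH₃)₃C–N₂⁺ > (CH₃)₃C–OTf > (CH₃)₃C–OClO₃ > (CH₃)₃C–ONO₂ > (CH₃)₃C–OPO(OH)₂ > (CH₃)₃C–OBz

The skeletons are identical, so relative rate is governed entirely by leaving-group ability.
Leaving-group ability tracks the stability of the departed species; conjugate-acid pKₐ is the usual yardstick (lower pKₐ → better LG).
(CH₃)₃C–N₂⁺ loses N₂: no meaningful conjugate acid; N₂ departs as an exceptionally stable neutral molecule
(CH₃)₃C–OTf loses OTf⁻: pKₐ(CF₃SO₃H (triflic acid)) ≈ -14
(CH₃)₃C–OClO₃ loses ClO₄⁻: pKₐ(HClO₄) ≈ -10
(CH₃)₃C–ONO₂ loses NO₃⁻: pKₐ(HNO₃) ≈ -1.3
(CH₃)₃C–OPO(OH)₂ loses H₂PO₄⁻: pKₐ(H₃PO₄) ≈ 2.1
(CH₃)₃C–OBz loses PhCOO⁻: pKₐ(C₆H₅COOH) ≈ 4.2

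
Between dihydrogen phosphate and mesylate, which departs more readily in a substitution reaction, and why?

mesylate is the better leaving group.
pKₐ(CH₃SO₃H (MsOH)) ≈ -1.9 versus pKₐ(H₃PO₄) ≈ 2.1: mesylate is the much weaker base.
Resonance-delocalised alkanesulfonate.

mesylate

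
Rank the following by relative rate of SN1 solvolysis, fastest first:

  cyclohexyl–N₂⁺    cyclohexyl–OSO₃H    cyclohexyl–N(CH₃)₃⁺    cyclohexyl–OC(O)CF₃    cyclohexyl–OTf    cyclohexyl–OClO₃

cyclohexyl–N₂⁺ > cyclohexyl–OTf > cyclohexyl–OClO₃ > cyclohexyl–OSO₃H > cyclohexyl–OC(O)CF₃ > cyclohexyl–N(CH₃)₃⁺

With the same alkyl group throughout, only the leaving group differentiates the rates.
Rank by basicity of the departing species: weakest base leaves most easily.
cyclohexyl–N₂⁺ loses N₂: no meaningful conjugate acid; N₂ departs as an exceptionally stable neutral molecule
cyclohexyl–OTf loses OTf⁻: pKₐ(CF₃SO₃H (triflic acid)) ≈ -14
cyclohexyl–OClO₃ loses ClO₄⁻: pKₐ(HClO₄) ≈ -10
cyclohexyl–OSO₃H loses HSO₄⁻: pKₐ(H₂SO₄) ≈ -3
cyclohexyl–OC(O)CF₃ loses CF₃COO⁻: pKₐ(CF₃COOH) ≈ 0.2
cyclohexyl–N(CH₃)₃⁺ loses NR'₃: pKₐ(R'₃NH⁺) ≈ 10.7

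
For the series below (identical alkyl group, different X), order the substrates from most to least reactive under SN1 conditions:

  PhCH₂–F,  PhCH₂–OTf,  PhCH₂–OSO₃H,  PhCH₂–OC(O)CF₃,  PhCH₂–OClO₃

The skeletons are identical, so relative rate is governed entirely by leaving-group ability.
The more stable X⁻ (or X) is on its own — i.e. the weaker a base it is — the better a leaving group it makes.
PhCH₂–OTf loses OTf⁻: pKₐ(CF₃SO₃H (triflic acid)) ≈ -14
PhCH₂–OClO₃ loses ClO₄⁻: pKₐ(HClO₄) ≈ -10
PhCH₂–OSO₃H loses HSO₄⁻: pKₐ(H₂SO₄) ≈ -3
PhCH₂–OC(O)CF₃ loses CF₃COO⁻: pKₐ(CF₃COOH) ≈ 0.2
PhCH₂–F loses F⁻: pKₐ(HF) ≈ 3.2

PhCH₂–OTf > PhCH₂–OClO₃ > PhCH₂–OSO₃H > PhCH₂–OC(O)CF₃ > PhCH₂–F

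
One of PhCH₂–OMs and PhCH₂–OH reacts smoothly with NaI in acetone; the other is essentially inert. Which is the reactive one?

PhCH₂–OMs

From PhCH₂–OH the departing group would be OH⁻ (pKₐ(H₂O) ≈ 15.7). Strong base; essentially never leaves without prior activation.
From PhCH₂–OMs the leaving group is OMs⁻ (pKₐ(CH₃SO₃H (MsOH)) ≈ -1.9). Resonance-delocalised alkanesulfonate.
(In practice PhCH₂–OMs is made from PhCH₂–OH by treatment with MsCl / Et₃N, converting the hydroxyl into a mesylate.)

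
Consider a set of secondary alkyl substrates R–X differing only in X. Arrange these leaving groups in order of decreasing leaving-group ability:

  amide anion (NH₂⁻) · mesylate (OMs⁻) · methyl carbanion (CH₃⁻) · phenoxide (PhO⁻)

mesylate (OMs⁻) > phenoxide (PhO⁻) > amide anion (NH₂⁻) > methyl carbanion (CH₃⁻)

Leaving-group ability tracks the stability of the departed species; conjugate-acid pKₐ is the usual yardstick (lower pKₐ → better LG).
mesylate (OMs⁻): pKₐ(CH₃SO₃H (MsOH)) ≈ -1.9
phenoxide (PhO⁻): pKₐ(C₆H₅OH (phenol)) ≈ 10
amide anion (NH₂⁻): pKₐ(NH₃) ≈ 38 — extremely strong base; never a leaving group
methyl carbanion (CH₃⁻): pKₐ(CH₄) ≈ 48 — unstabilised carbanion; the worst conceivable leaving group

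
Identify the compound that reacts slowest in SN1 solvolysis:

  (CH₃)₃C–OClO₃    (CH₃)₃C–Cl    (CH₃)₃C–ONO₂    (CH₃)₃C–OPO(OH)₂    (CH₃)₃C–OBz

(CH₃)₃C–OBz

The skeletons are identical, so relative rate is governed entirely by leaving-group ability.
The more stable X⁻ (or X) is on its own — i.e. the weaker a base it is — the better a leaving group it makes.
(CH₃)₃C–OClO₃ loses ClO₄⁻: pKₐ(HClO₄) ≈ -10
(CH₃)₃C–Cl loses Cl⁻: pKₐ(HCl) ≈ -7
(CH₃)₃C–ONO₂ loses NO₃⁻: pKₐ(HNO₃) ≈ -1.3
(CH₃)₃C–OPO(OH)₂ loses H₂PO₄⁻: pKₐ(H₃PO₄) ≈ 2.1
(CH₃)₃C–OBz loses PhCOO⁻: pKₐ(C₆H₅COOH) ≈ 4.2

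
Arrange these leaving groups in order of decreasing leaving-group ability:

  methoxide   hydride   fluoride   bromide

bromide: pKₐ(HBr) ≈ -9
fluoride: pKₐ(HF) ≈ 3.2
methoxide: pKₐ(CH₃OH) ≈ 15.5 — strong base; alkoxides do not leave unassisted
hydride: pKₐ(H₂) ≈ 36 — extremely strong base; leaves only in special hydride-transfer contexts

bromide > fluoride > methoxide > hydride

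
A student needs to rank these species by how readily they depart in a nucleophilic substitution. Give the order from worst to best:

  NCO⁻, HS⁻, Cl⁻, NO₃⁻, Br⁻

HS⁻ < NCO⁻ < NO₃⁻ < Cl⁻ < Br⁻

Br⁻: pKₐ(HBr) ≈ -9 — weak base; good leaving group
Cl⁻: pKₐ(HCl) ≈ -7 — moderately weak base
NO₃⁻: pKₐ(HNO₃) ≈ -1.3 — resonance-delocalised over three oxygens
NCO⁻: pKₐ(HOCN) ≈ 3.5 — resonance between N and O
HS⁻: pKₐ(H₂S) ≈ 7 — larger and more polarisable than the oxygen analogue
Reversing gives the worst-to-best order requested.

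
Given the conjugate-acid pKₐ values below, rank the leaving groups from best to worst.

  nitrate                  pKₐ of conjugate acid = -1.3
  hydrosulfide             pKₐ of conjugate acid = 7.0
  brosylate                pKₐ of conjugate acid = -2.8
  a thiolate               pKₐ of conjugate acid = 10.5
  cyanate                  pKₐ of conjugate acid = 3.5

brosylate > nitrate > cyanate > hydrosulfide > a thiolate

Lower conjugate-acid pKₐ ⇒ weaker base ⇒ better leaving group.
Sorting by the given values: brosylate (-2.8), nitrate (-1.3), cyanate (3.5), hydrosulfide (7.0), a thiolate (10.5).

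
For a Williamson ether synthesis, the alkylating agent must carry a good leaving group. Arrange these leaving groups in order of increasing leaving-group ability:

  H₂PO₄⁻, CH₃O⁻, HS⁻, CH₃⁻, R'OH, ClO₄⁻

Leaving-group ability tracks the stability of the departed species; conjugate-acid pKₐ is the usual yardstick (lower pKₐ → better LG).
ClO₄⁻: pKₐ(HClO₄) ≈ -10 — extremely weak base; rarely used for safety reasons
R'OH: pKₐ(R'OH₂⁺) ≈ -2.4 — neutral; leaves from a protonated ether (an oxonium ion, R–O(H)R'⁺)
H₂PO₄⁻: pKₐ(H₃PO₄) ≈ 2.1 — moderate base; biological leaving group after further activation
HS⁻: pKₐ(H₂S) ≈ 7
CH₃O⁻: pKₐ(CH₃OH) ≈ 15.5
CH₃⁻: pKₐ(CH₄) ≈ 48 — unstabilised carbanion; the worst conceivable leaving group
Listed from poorest to best leaving group as asked.

CH₃⁻ < CH₃O⁻ < HS⁻ < H₂PO₄⁻ < R'OH < ClO₄⁻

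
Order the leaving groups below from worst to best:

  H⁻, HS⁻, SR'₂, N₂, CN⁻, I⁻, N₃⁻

H⁻ < CN⁻ < HS⁻ < N₃⁻ < SR'₂ < I⁻ < N₂

N₂: no meaningful conjugate acid; N₂ departs as an exceptionally stable neutral molecule
I⁻: pKₐ(HI) ≈ -10 — large, highly polarisable; very weak base
SR'₂: pKₐ(R'₂SH⁺) ≈ -7 — neutral; leaves from a sulfonium salt (R–SR'₂⁺)
N₃⁻: pKₐ(HN₃) ≈ 4.7 — linear, resonance-stabilised
HS⁻: pKₐ(H₂S) ≈ 7
CN⁻: pKₐ(HCN) ≈ 9.2 — sp carbon stabilises the charge somewhat, but still a poor LG
H⁻: pKₐ(H₂) ≈ 36 — extremely strong base; leaves only in special hydride-transfer contexts
The question asks for worst first, so the sequence is read in increasing leaving-group ability.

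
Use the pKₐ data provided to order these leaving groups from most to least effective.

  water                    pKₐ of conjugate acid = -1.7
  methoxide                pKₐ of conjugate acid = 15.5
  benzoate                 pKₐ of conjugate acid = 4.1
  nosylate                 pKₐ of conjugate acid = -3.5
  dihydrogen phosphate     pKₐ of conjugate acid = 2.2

Lower conjugate-acid pKₐ ⇒ weaker base ⇒ better leaving group.
Sorting by the given values: nosylate (-3.5), water (-1.7), dihydrogen phosphate (2.2), benzoate (4.1), methoxide (15.5).

nosylate > water > dihydrogen phosphate > benzoate > methoxide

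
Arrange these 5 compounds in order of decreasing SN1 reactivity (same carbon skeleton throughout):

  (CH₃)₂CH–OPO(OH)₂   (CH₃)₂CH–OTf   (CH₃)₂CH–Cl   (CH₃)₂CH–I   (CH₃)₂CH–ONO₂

(CH₃)₂CH–OTf > (CH₃)₂CH–I > (CH₃)₂CH–Cl > (CH₃)₂CH–ONO₂ > (CH₃)₂CH–OPO(OH)₂

With the same alkyl group throughout, only the leaving group differentiates the rates.
A good leaving group is a weak base: the lower the pKₐ of its conjugate acid, the more readily it departs.
(CH₃)₂CH–OTf loses OTf⁻: pKₐ(CF₃SO₃H (triflic acid)) ≈ -14
(CH₃)₂CH–I loses I⁻: pKₐ(HI) ≈ -10
(CH₃)₂CH–Cl loses Cl⁻: pKₐ(HCl) ≈ -7
(CH₃)₂CH–ONO₂ loses NO₃⁻: pKₐ(HNO₃) ≈ -1.3
(CH₃)₂CH–OPO(OH)₂ loses H₂PO₄⁻: pKₐ(H₃PO₄) ≈ 2.1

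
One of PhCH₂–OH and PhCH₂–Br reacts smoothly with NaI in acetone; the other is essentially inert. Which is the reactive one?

PhCH₂–Br

From PhCH₂–OH the departing group would be OH⁻ (pKₐ(H₂O) ≈ 15.7). Strong base; essentially never leaves without prior activation.
From PhCH₂–Br the leaving group is Br⁻ (pKₐ(HBr) ≈ -9). Weak base; good leaving group.
(In practice PhCH₂–Br is made from PhCH₂–OH by treatment with PBr₃, replacing the hydroxyl with bromide.)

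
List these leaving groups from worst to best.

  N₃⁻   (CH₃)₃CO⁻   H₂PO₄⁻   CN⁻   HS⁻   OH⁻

(CH₃)₃CO⁻ < OH⁻ < CN⁻ < HS⁻ < N₃⁻ < H₂PO₄⁻

H₂PO₄⁻: pKₐ(H₃PO₄) ≈ 2.1 — moderate base; biological leaving group after further activation
N₃⁻: pKₐ(HN₃) ≈ 4.7 — linear, resonance-stabilised
HS⁻: pKₐ(H₂S) ≈ 7
CN⁻: pKₐ(HCN) ≈ 9.2 — sp carbon stabilises the charge somewhat, but still a poor LG
OH⁻: pKₐ(H₂O) ≈ 15.7 — strong base; essentially never leaves without prior activation
(CH₃)₃CO⁻: pKₐ(t-BuOH) ≈ 18
Listed from poorest to best leaving group as asked.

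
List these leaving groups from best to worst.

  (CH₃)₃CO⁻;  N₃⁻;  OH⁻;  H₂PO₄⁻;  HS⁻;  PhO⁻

H₂PO₄⁻ > N₃⁻ > HS⁻ > PhO⁻ > OH⁻ > (CH₃)₃CO⁻

The more stable X⁻ (or X) is on its own — i.e. the weaker a base it is — the better a leaving group it makes.
H₂PO₄⁻: pKₐ(H₃PO₄) ≈ 2.1 — moderate base; biological leaving group after further activation
N₃⁻: pKₐ(HN₃) ≈ 4.7 — linear, resonance-stabilised
HS⁻: pKₐ(H₂S) ≈ 7
PhO⁻: pKₐ(C₆H₅OH (phenol)) ≈ 10 — resonance into the ring helps, but still a poor LG
OH⁻: pKₐ(H₂O) ≈ 15.7 — strong base; essentially never leaves without prior activation
(CH₃)₃CO⁻: pKₐ(t-BuOH) ≈ 18 — bulky, strongly basic alkoxide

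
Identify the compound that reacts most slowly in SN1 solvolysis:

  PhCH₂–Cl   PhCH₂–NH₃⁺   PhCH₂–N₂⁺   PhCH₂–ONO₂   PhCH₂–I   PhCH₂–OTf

Identical carbon frameworks mean the comparison reduces to leaving-group quality.
The more stable X⁻ (or X) is on its own — i.e. the weaker a base it is — the better a leaving group it makes.
PhCH₂–N₂⁺ loses N₂: no meaningful conjugate acid; N₂ departs as an exceptionally stable neutral molecule
PhCH₂–OTf loses OTf⁻: pKₐ(CF₃SO₃H (triflic acid)) ≈ -14
PhCH₂–I loses I⁻: pKₐ(HI) ≈ -10
PhCH₂–Cl loses Cl⁻: pKₐ(HCl) ≈ -7
PhCH₂–ONO₂ loses NO₃⁻: pKₐ(HNO₃) ≈ -1.3
PhCH₂–NH₃⁺ loses NH₃: pKₐ(NH₄⁺) ≈ 9.2

PhCH₂–NH₃⁺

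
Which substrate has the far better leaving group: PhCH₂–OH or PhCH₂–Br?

PhCH₂–Br

From PhCH₂–OH the departing group would be OH⁻ (pKₐ(H₂O) ≈ 15.7). Strong base; essentially never leaves without prior activation.
From PhCH₂–Br the leaving group is Br⁻ (pKₐ(HBr) ≈ -9). Weak base; good leaving group.
(In practice PhCH₂–Br is made from PhCH₂–OH by treatment with PBr₃, replacing the hydroxyl with bromide.)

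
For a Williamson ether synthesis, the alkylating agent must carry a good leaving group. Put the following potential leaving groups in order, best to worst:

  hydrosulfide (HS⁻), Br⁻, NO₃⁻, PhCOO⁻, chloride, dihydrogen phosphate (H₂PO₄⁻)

Br⁻ > chloride > NO₃⁻ > dihydrogen phosphate (H₂PO₄⁻) > PhCOO⁻ > hydrosulfide (HS⁻)

A good leaving group is a weak base: the lower the pKₐ of its conjugate acid, the more readily it departs.
Br⁻: pKₐ(HBr) ≈ -9
chloride: pKₐ(HCl) ≈ -7
NO₃⁻: pKₐ(HNO₃) ≈ -1.3
dihydrogen phosphate (H₂PO₄⁻): pKₐ(H₃PO₄) ≈ 2.1
PhCOO⁻: pKₐ(C₆H₅COOH) ≈ 4.2
hydrosulfide (HS⁻): pKₐ(H₂S) ≈ 7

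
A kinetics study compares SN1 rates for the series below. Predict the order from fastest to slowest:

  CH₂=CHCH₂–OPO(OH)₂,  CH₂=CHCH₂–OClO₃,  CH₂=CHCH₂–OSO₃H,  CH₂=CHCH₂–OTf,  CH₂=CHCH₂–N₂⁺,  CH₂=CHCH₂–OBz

CH₂=CHCH₂–N₂⁺ > CH₂=CHCH₂–OTf > CH₂=CHCH₂–OClO₃ > CH₂=CHCH₂–OSO₃H > CH₂=CHCH₂–OPO(OH)₂ > CH₂=CHCH₂–OBz

Same R in every case — rank the leaving groups.
Leaving-group ability tracks the stability of the departed species; conjugate-acid pKₐ is the usual yardstick (lower pKₐ → better LG).
CH₂=CHCH₂–N₂⁺ loses N₂: no meaningful conjugate acid; N₂ departs as an exceptionally stable neutral molecule
CH₂=CHCH₂–OTf loses OTf⁻: pKₐ(CF₃SO₃H (triflic acid)) ≈ -14
CH₂=CHCH₂–OClO₃ loses ClO₄⁻: pKₐ(HClO₄) ≈ -10
CH₂=CHCH₂–OSO₃H loses HSO₄⁻: pKₐ(H₂SO₄) ≈ -3
CH₂=CHCH₂–OPO(OH)₂ loses H₂PO₄⁻: pKₐ(H₃PO₄) ≈ 2.1
CH₂=CHCH₂–OBz loses PhCOO⁻: pKₐ(C₆H₅COOH) ≈ 4.2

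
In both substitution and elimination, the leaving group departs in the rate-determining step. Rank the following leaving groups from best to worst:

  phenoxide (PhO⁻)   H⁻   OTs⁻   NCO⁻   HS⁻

The more stable X⁻ (or X) is on its own — i.e. the weaker a base it is — the better a leaving group it makes.
OTs⁻: pKₐ(p-CH₃C₆H₄SO₃H (TsOH)) ≈ -2.8
NCO⁻: pKₐ(HOCN) ≈ 3.5
HS⁻: pKₐ(H₂S) ≈ 7
phenoxide (PhO⁻): pKₐ(C₆H₅OH (phenol)) ≈ 10
H⁻: pKₐ(H₂) ≈ 36

OTs⁻ > NCO⁻ > HS⁻ > phenoxide (PhO⁻) > H⁻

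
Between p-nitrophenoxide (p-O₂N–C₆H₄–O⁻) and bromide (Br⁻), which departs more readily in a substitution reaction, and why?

bromide (Br⁻)

bromide (Br⁻) is the better leaving group.
pKₐ(HBr) ≈ -9 versus pKₐ(p-nitrophenol) ≈ 7.2: bromide (Br⁻) is the much weaker base.
Weak base; good leaving group.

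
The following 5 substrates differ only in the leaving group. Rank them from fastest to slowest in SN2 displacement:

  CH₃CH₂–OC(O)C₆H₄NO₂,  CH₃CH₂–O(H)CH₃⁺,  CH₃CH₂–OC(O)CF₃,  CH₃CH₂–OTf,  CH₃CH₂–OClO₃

Identical carbon frameworks mean the comparison reduces to leaving-group quality.
Rank by basicity of the departing species: weakest base leaves most easily.
CH₃CH₂–OTf loses OTf⁻: pKₐ(CF₃SO₃H (triflic acid)) ≈ -14
CH₃CH₂–OClO₃ loses ClO₄⁻: pKₐ(HClO₄) ≈ -10
CH₃CH₂–O(H)CH₃⁺ loses R'OH: pKₐ(R'OH₂⁺) ≈ -2.4
CH₃CH₂–OC(O)CF₃ loses CF₃COO⁻: pKₐ(CF₃COOH) ≈ 0.2
CH₃CH₂–OC(O)C₆H₄NO₂ loses p-O₂N–C₆H₄–COO⁻: pKₐ(p-nitrobenzoic acid) ≈ 3.4

CH₃CH₂–OTf > CH₃CH₂–OClO₃ > CH₃CH₂–O(H)CH₃⁺ > CH₃CH₂–OC(O)CF₃ > CH₃CH₂–OC(O)C₆H₄NO₂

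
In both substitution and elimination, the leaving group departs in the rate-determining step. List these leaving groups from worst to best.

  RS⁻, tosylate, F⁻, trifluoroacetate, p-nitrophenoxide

Rank by basicity of the departing species: weakest base leaves most easily.
tosylate: pKₐ(p-CH₃C₆H₄SO₃H (TsOH)) ≈ -2.8
trifluoroacetate: pKₐ(CF₃COOH) ≈ 0.2 — strongly electron-withdrawing CF₃ stabilises the carboxylate
F⁻: pKₐ(HF) ≈ 3.2
p-nitrophenoxide: pKₐ(p-nitrophenol) ≈ 7.2
RS⁻: pKₐ(RSH (a thiol)) ≈ 10.5 — moderately basic; rarely leaves without activation
Reversing gives the worst-to-best order requested.

RS⁻ < p-nitrophenoxide < F⁻ < trifluoroacetate < tosylate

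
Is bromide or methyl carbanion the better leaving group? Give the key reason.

bromide is the better leaving group.
pKₐ(HBr) ≈ -9 versus pKₐ(CH₄) ≈ 48: bromide is the much weaker base.
Weak base; good leaving group.

bromide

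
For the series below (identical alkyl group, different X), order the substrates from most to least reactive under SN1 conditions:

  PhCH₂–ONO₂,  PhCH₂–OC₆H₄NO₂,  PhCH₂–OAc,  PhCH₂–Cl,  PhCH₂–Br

Identical carbon frameworks mean the comparison reduces to leaving-group quality.
Rank by basicity of the departing species: weakest base leaves most easily.
PhCH₂–Br loses Br⁻: pKₐ(HBr) ≈ -9
PhCH₂–Cl loses Cl⁻: pKₐ(HCl) ≈ -7
PhCH₂–ONO₂ loses NO₃⁻: pKₐ(HNO₃) ≈ -1.3
PhCH₂–OAc loses AcO⁻: pKₐ(CH₃COOH) ≈ 4.8
PhCH₂–OC₆H₄NO₂ loses p-O₂N–C₆H₄–O⁻: pKₐ(p-nitrophenol) ≈ 7.2

PhCH₂–Br > PhCH₂–Cl > PhCH₂–ONO₂ > PhCH₂–OAc > PhCH₂–OC₆H₄NO₂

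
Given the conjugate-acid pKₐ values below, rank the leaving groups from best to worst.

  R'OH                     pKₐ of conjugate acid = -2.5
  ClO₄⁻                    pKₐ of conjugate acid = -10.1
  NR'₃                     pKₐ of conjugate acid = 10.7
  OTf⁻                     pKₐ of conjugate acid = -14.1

Lower conjugate-acid pKₐ ⇒ weaker base ⇒ better leaving group.
Sorting by the given values: OTf⁻ (-14.1), ClO₄⁻ (-10.1), R'OH (-2.5), NR'₃ (10.7).

OTf⁻ > ClO₄⁻ > R'OH > NR'₃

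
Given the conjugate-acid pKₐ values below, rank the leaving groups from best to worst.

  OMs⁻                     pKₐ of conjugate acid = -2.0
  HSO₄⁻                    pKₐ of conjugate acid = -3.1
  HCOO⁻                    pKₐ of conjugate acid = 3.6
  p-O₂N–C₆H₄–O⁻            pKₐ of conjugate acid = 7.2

HSO₄⁻ > OMs⁻ > HCOO⁻ > p-O₂N–C₆H₄–O⁻

Lower conjugate-acid pKₐ ⇒ weaker base ⇒ better leaving group.
Sorting by the given values: HSO₄⁻ (-3.1), OMs⁻ (-2.0), HCOO⁻ (3.6), p-O₂N–C₆H₄–O⁻ (7.2).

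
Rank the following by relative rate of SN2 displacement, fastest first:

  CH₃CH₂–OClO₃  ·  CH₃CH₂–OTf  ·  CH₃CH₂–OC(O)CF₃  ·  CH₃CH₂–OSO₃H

CH₃CH₂–OTf > CH₃CH₂–OClO₃ > CH₃CH₂–OSO₃H > CH₃CH₂–OC(O)CF₃

The skeletons are identical, so relative rate is governed entirely by leaving-group ability.
A good leaving group is a weak base: the lower the pKₐ of its conjugate acid, the more readily it departs.
CH₃CH₂–OTf loses OTf⁻: pKₐ(CF₃SO₃H (triflic acid)) ≈ -14
CH₃CH₂–OClO₃ loses ClO₄⁻: pKₐ(HClO₄) ≈ -10
CH₃CH₂–OSO₃H loses HSO₄⁻: pKₐ(H₂SO₄) ≈ -3
CH₃CH₂–OC(O)CF₃ loses CF₃COO⁻: pKₐ(CF₃COOH) ≈ 0.2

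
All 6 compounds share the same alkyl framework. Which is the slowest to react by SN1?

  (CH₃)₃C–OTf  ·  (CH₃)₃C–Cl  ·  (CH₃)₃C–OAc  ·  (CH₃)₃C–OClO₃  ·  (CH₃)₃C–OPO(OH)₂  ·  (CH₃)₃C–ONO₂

Identical carbon frameworks mean the comparison reduces to leaving-group quality.
The more stable X⁻ (or X) is on its own — i.e. the weaker a base it is — the better a leaving group it makes.
(CH₃)₃C–OTf loses OTf⁻: pKₐ(CF₃SO₃H (triflic acid)) ≈ -14
(CH₃)₃C–OClO₃ loses ClO₄⁻: pKₐ(HClO₄) ≈ -10
(CH₃)₃C–Cl loses Cl⁻: pKₐ(HCl) ≈ -7
(CH₃)₃C–ONO₂ loses NO₃⁻: pKₐ(HNO₃) ≈ -1.3
(CH₃)₃C–OPO(OH)₂ loses H₂PO₄⁻: pKₐ(H₃PO₄) ≈ 2.1
(CH₃)₃C–OAc loses AcO⁻: pKₐ(CH₃COOH) ≈ 4.8

(CH₃)₃C–OAc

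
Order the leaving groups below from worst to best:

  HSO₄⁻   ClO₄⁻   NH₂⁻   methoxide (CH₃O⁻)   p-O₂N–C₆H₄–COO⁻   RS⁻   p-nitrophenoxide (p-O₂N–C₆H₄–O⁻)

NH₂⁻ < methoxide (CH₃O⁻) < RS⁻ < p-nitrophenoxide (p-O₂N–C₆H₄–O⁻) < p-O₂N–C₆H₄–COO⁻ < HSO₄⁻ < ClO₄⁻

Leaving-group ability tracks the stability of the departed species; conjugate-acid pKₐ is the usual yardstick (lower pKₐ → better LG).
ClO₄⁻: pKₐ(HClO₄) ≈ -10
HSO₄⁻: pKₐ(H₂SO₄) ≈ -3
p-O₂N–C₆H₄–COO⁻: pKₐ(p-nitrobenzoic acid) ≈ 3.4
p-nitrophenoxide (p-O₂N–C₆H₄–O⁻): pKₐ(p-nitrophenol) ≈ 7.2
RS⁻: pKₐ(RSH (a thiol)) ≈ 10.5
methoxide (CH₃O⁻): pKₐ(CH₃OH) ≈ 15.5
NH₂⁻: pKₐ(NH₃) ≈ 38
Reversing gives the worst-to-best order requested.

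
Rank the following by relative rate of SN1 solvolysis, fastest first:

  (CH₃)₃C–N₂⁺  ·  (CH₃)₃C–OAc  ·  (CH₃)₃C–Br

Same R in every case — rank the leaving groups.
A good leaving group is a weak base: the lower the pKₐ of its conjugate acid, the more readily it departs.
(CH₃)₃C–N₂⁺ loses N₂: no meaningful conjugate acid; N₂ departs as an exceptionally stable neutral molecule
(CH₃)₃C–Br loses Br⁻: pKₐ(HBr) ≈ -9
(CH₃)₃C–OAc loses AcO⁻: pKₐ(CH₃COOH) ≈ 4.8

(CH₃)₃C–N₂⁺ > (CH₃)₃C–Br > (CH₃)₃C–OAc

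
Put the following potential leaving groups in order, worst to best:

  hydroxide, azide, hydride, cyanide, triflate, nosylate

hydride < hydroxide < cyanide < azide < nosylate < triflate

The more stable X⁻ (or X) is on its own — i.e. the weaker a base it is — the better a leaving group it makes.
triflate: pKₐ(CF₃SO₃H (triflic acid)) ≈ -14
nosylate: pKₐ(p-O₂NC₆H₄SO₃H) ≈ -3.5
azide: pKₐ(HN₃) ≈ 4.7
cyanide: pKₐ(HCN) ≈ 9.2
hydroxide: pKₐ(H₂O) ≈ 15.7
hydride: pKₐ(H₂) ≈ 36
The question asks for worst first, so the sequence is read in increasing leaving-group ability.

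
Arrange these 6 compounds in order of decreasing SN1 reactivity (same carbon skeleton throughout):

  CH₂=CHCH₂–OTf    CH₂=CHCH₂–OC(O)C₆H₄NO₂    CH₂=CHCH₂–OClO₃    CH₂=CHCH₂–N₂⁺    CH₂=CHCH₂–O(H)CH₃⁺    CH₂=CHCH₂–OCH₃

Same R in every case — rank the leaving groups.
The more stable X⁻ (or X) is on its own — i.e. the weaker a base it is — the better a leaving group it makes.
CH₂=CHCH₂–N₂⁺ loses N₂: no meaningful conjugate acid; N₂ departs as an exceptionally stable neutral molecule
CH₂=CHCH₂–OTf loses OTf⁻: pKₐ(CF₃SO₃H (triflic acid)) ≈ -14
CH₂=CHCH₂–OClO₃ loses ClO₄⁻: pKₐ(HClO₄) ≈ -10
CH₂=CHCH₂–O(H)CH₃⁺ loses R'OH: pKₐ(R'OH₂⁺) ≈ -2.4
CH₂=CHCH₂–OC(O)C₆H₄NO₂ loses p-O₂N–C₆H₄–COO⁻: pKₐ(p-nitrobenzoic acid) ≈ 3.4
CH₂=CHCH₂–OCH₃ loses CH₃O⁻: pKₐ(CH₃OH) ≈ 15.5

CH₂=CHCH₂–N₂⁺ > CH₂=CHCH₂–OTf > CH₂=CHCH₂–OClO₃ > CH₂=CHCH₂–O(H)CH₃⁺ > CH₂=CHCH₂–OC(O)C₆H₄NO₂ > CH₂=CHCH₂–OCH₃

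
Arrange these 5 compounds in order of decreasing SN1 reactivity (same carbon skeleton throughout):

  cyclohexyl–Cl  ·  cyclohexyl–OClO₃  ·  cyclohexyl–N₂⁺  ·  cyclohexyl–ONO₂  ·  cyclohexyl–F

cyclohexyl–N₂⁺ > cyclohexyl–OClO₃ > cyclohexyl–Cl > cyclohexyl–ONO₂ > cyclohexyl–F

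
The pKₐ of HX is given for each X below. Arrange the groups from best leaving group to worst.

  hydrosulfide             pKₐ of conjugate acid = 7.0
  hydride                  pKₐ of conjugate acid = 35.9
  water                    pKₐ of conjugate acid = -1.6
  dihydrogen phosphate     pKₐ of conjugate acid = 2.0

water > dihydrogen phosphate > hydrosulfide > hydride

Lower conjugate-acid pKₐ ⇒ weaker base ⇒ better leaving group.
Sorting by the given values: water (-1.6), dihydrogen phosphate (2.0), hydrosulfide (7.0), hydride (35.9).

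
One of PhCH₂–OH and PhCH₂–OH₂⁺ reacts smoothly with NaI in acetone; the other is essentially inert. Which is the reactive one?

From PhCH₂–OH the departing group would be OH⁻ (pKₐ(H₂O) ≈ 15.7). Strong base; essentially never leaves without prior activation.
From PhCH₂–OH₂⁺ the leaving group is H₂O (pKₐ(H₃O⁺) ≈ -1.7). Neutral; leaves from a protonated alcohol (R–OH₂⁺).
(In practice PhCH₂–OH₂⁺ is made from PhCH₂–OH by protonation with strong acid, converting the leaving group from hydroxide to neutral water.)

PhCH₂–OH₂⁺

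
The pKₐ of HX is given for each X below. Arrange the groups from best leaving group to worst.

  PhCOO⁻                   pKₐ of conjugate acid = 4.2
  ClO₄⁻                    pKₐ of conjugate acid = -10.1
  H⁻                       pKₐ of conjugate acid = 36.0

Lower conjugate-acid pKₐ ⇒ weaker base ⇒ better leaving group.
Sorting by the given values: ClO₄⁻ (-10.1), PhCOO⁻ (4.2), H⁻ (36.0).

ClO₄⁻ > PhCOO⁻ > H⁻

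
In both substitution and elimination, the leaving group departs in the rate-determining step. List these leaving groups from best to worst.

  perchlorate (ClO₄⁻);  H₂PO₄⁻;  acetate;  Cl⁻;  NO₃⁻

A good leaving group is a weak base: the lower the pKₐ of its conjugate acid, the more readily it departs.
perchlorate (ClO₄⁻): pKₐ(HClO₄) ≈ -10
Cl⁻: pKₐ(HCl) ≈ -7
NO₃⁻: pKₐ(HNO₃) ≈ -1.3
H₂PO₄⁻: pKₐ(H₃PO₄) ≈ 2.1
acetate: pKₐ(CH₃COOH) ≈ 4.8

perchlorate (ClO₄⁻) > Cl⁻ > NO₃⁻ > H₂PO₄⁻ > acetate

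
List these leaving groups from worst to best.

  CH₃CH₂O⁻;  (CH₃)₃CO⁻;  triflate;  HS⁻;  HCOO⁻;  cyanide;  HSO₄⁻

(CH₃)₃CO⁻ < CH₃CH₂O⁻ < cyanide < HS⁻ < HCOO⁻ < HSO₄⁻ < triflate

The more stable X⁻ (or X) is on its own — i.e. the weaker a base it is — the better a leaving group it makes.
triflate: pKₐ(CF₃SO₃H (triflic acid)) ≈ -14 — charge spread over three oxygens and a CF₃ group; the premier leaving group in synthesis
HSO₄⁻: pKₐ(H₂SO₄) ≈ -3 — conjugate base of a strong mineral acid
HCOO⁻: pKₐ(HCOOH) ≈ 3.8 — resonance-stabilised carboxylate
HS⁻: pKₐ(H₂S) ≈ 7
cyanide: pKₐ(HCN) ≈ 9.2
CH₃CH₂O⁻: pKₐ(CH₃CH₂OH) ≈ 16 — strong base; alkoxides do not leave unassisted
(CH₃)₃CO⁻: pKₐ(t-BuOH) ≈ 18 — bulky, strongly basic alkoxide
Listed from poorest to best leaving group as asked.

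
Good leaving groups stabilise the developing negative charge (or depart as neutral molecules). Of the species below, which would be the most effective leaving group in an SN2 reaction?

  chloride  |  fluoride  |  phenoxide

chloride

chloride: pKₐ(HCl) ≈ -7
fluoride: pKₐ(HF) ≈ 3.2
phenoxide: pKₐ(C₆H₅OH (phenol)) ≈ 10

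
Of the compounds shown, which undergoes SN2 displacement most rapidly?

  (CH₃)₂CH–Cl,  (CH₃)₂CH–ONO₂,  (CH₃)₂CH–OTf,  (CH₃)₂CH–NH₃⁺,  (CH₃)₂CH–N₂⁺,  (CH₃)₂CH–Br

Same R in every case — rank the leaving groups.
The more stable X⁻ (or X) is on its own — i.e. the weaker a base it is — the better a leaving group it makes.
(CH₃)₂CH–N₂⁺ loses N₂: no meaningful conjugate acid; N₂ departs as an exceptionally stable neutral molecule
(CH₃)₂CH–OTf loses OTf⁻: pKₐ(CF₃SO₃H (triflic acid)) ≈ -14
(CH₃)₂CH–Br loses Br⁻: pKₐ(HBr) ≈ -9
(CH₃)₂CH–Cl loses Cl⁻: pKₐ(HCl) ≈ -7
(CH₃)₂CH–ONO₂ loses NO₃⁻: pKₐ(HNO₃) ≈ -1.3
(CH₃)₂CH–NH₃⁺ loses NH₃: pKₐ(NH₄⁺) ≈ 9.2

(CH₃)₂CH–N₂⁺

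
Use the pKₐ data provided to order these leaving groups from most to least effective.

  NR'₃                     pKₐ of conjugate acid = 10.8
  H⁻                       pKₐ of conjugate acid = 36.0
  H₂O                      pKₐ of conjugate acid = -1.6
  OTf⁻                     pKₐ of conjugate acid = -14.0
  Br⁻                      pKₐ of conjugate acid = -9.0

Lower conjugate-acid pKₐ ⇒ weaker base ⇒ better leaving group.
Sorting by the given values: OTf⁻ (-14.0), Br⁻ (-9.0), H₂O (-1.6), NR'₃ (10.8), H⁻ (36.0).

OTf⁻ > Br⁻ > H₂O > NR'₃ > H⁻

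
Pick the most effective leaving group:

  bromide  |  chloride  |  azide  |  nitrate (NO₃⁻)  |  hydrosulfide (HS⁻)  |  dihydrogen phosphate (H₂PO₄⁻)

Rank by basicity of the departing species: weakest base leaves most easily.
bromide: pKₐ(HBr) ≈ -9
chloride: pKₐ(HCl) ≈ -7
nitrate (NO₃⁻): pKₐ(HNO₃) ≈ -1.3
dihydrogen phosphate (H₂PO₄⁻): pKₐ(H₃PO₄) ≈ 2.1
azide: pKₐ(HN₃) ≈ 4.7
hydrosulfide (HS⁻): pKₐ(H₂S) ≈ 7

bromide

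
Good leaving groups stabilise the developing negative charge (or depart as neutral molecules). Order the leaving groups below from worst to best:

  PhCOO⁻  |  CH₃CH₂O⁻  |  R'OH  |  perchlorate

The more stable X⁻ (or X) is on its own — i.e. the weaker a base it is — the better a leaving group it makes.
perchlorate: pKₐ(HClO₄) ≈ -10
R'OH: pKₐ(R'OH₂⁺) ≈ -2.4
PhCOO⁻: pKₐ(C₆H₅COOH) ≈ 4.2
CH₃CH₂O⁻: pKₐ(CH₃CH₂OH) ≈ 16
Reversing gives the worst-to-best order requested.

CH₃CH₂O⁻ < PhCOO⁻ < R'OH < perchlorate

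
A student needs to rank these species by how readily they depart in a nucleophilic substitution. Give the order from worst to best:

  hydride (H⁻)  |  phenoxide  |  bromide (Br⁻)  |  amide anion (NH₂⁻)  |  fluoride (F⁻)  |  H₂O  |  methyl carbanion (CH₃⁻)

methyl carbanion (CH₃⁻) < amide anion (NH₂⁻) < hydride (H⁻) < phenoxide < fluoride (F⁻) < H₂O < bromide (Br⁻)

The more stable X⁻ (or X) is on its own — i.e. the weaker a base it is — the better a leaving group it makes.
bromide (Br⁻): pKₐ(HBr) ≈ -9 — weak base; good leaving group
H₂O: pKₐ(H₃O⁺) ≈ -1.7 — neutral; leaves from a protonated alcohol (R–OH₂⁺)
fluoride (F⁻): pKₐ(HF) ≈ 3.2 — small and strongly basic; the poor halide leaving group
phenoxide: pKₐ(C₆H₅OH (phenol)) ≈ 10 — resonance into the ring helps, but still a poor LG
hydride (H⁻): pKₐ(H₂) ≈ 36
amide anion (NH₂⁻): pKₐ(NH₃) ≈ 38 — extremely strong base; never a leaving group
methyl carbanion (CH₃⁻): pKₐ(CH₄) ≈ 48 — unstabilised carbanion; the worst conceivable leaving group
The question asks for worst first, so the sequence is read in increasing leaving-group ability.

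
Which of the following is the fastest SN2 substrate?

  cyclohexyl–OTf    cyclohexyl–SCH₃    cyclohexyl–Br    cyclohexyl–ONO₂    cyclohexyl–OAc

Identical carbon frameworks mean the comparison reduces to leaving-group quality.
Leaving-group ability tracks the stability of the departed species; conjugate-acid pKₐ is the usual yardstick (lower pKₐ → better LG).
cyclohexyl–OTf loses OTf⁻: pKₐ(CF₃SO₃H (triflic acid)) ≈ -14
cyclohexyl–Br loses Br⁻: pKₐ(HBr) ≈ -9
cyclohexyl–ONO₂ loses NO₃⁻: pKₐ(HNO₃) ≈ -1.3
cyclohexyl–OAc loses AcO⁻: pKₐ(CH₃COOH) ≈ 4.8
cyclohexyl–SCH₃ loses RS⁻: pKₐ(RSH (a thiol)) ≈ 10.5

cyclohexyl–OTf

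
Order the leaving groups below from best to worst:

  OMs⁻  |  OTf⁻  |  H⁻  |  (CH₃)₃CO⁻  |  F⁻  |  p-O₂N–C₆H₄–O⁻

A good leaving group is a weak base: the lower the pKₐ of its conjugate acid, the more readily it departs.
OTf⁻: pKₐ(CF₃SO₃H (triflic acid)) ≈ -14
OMs⁻: pKₐ(CH₃SO₃H (MsOH)) ≈ -1.9 — resonance-delocalised alkanesulfonate
F⁻: pKₐ(HF) ≈ 3.2
p-O₂N–C₆H₄–O⁻: pKₐ(p-nitrophenol) ≈ 7.2
(CH₃)₃CO⁻: pKₐ(t-BuOH) ≈ 18 — bulky, strongly basic alkoxide
H⁻: pKₐ(H₂) ≈ 36 — extremely strong base; leaves only in special hydride-transfer contexts

OTf⁻ > OMs⁻ > F⁻ > p-O₂N–C₆H₄–O⁻ > (CH₃)₃CO⁻ > H⁻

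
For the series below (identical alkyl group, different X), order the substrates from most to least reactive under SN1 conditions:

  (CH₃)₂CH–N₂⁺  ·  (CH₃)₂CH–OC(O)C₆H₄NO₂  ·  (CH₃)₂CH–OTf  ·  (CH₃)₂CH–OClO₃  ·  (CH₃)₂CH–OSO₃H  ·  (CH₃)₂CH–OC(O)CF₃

Identical carbon frameworks mean the comparison reduces to leaving-group quality.
Rank by basicity of the departing species: weakest base leaves most easily.
(CH₃)₂CH–N₂⁺ loses N₂: no meaningful conjugate acid; N₂ departs as an exceptionally stable neutral molecule
(CH₃)₂CH–OTf loses OTf⁻: pKₐ(CF₃SO₃H (triflic acid)) ≈ -14
(CH₃)₂CH–OClO₃ loses ClO₄⁻: pKₐ(HClO₄) ≈ -10
(CH₃)₂CH–OSO₃H loses HSO₄⁻: pKₐ(H₂SO₄) ≈ -3
(CH₃)₂CH–OC(O)CF₃ loses CF₃COO⁻: pKₐ(CF₃COOH) ≈ 0.2
(CH₃)₂CH–OC(O)C₆H₄NO₂ loses p-O₂N–C₆H₄–COO⁻: pKₐ(p-nitrobenzoic acid) ≈ 3.4

(CH₃)₂CH–N₂⁺ > (CH₃)₂CH–OTf > (CH₃)₂CH–OClO₃ > (CH₃)₂CH–OSO₃H > (CH₃)₂CH–OC(O)CF₃ > (CH₃)₂CH–OC(O)C₆H₄NO₂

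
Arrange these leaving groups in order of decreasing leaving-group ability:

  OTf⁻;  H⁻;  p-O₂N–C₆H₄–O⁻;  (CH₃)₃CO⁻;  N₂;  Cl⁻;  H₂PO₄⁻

Rank by basicity of the departing species: weakest base leaves most easily.
N₂: no meaningful conjugate acid; N₂ departs as an exceptionally stable neutral molecule
OTf⁻: pKₐ(CF₃SO₃H (triflic acid)) ≈ -14
Cl⁻: pKₐ(HCl) ≈ -7
H₂PO₄⁻: pKₐ(H₃PO₄) ≈ 2.1
p-O₂N–C₆H₄–O⁻: pKₐ(p-nitrophenol) ≈ 7.2 — nitro group delocalises the charge; the classic chromogenic LG
(CH₃)₃CO⁻: pKₐ(t-BuOH) ≈ 18 — bulky, strongly basic alkoxide
H⁻: pKₐ(H₂) ≈ 36

N₂ > OTf⁻ > Cl⁻ > H₂PO₄⁻ > p-O₂N–C₆H₄–O⁻ > (CH₃)₃CO⁻ > H⁻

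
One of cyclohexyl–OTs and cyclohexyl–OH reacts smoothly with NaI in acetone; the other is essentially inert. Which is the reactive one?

cyclohexyl–OTs

From cyclohexyl–OH the departing group would be OH⁻ (pKₐ(H₂O) ≈ 15.7). Strong base; essentially never leaves without prior activation.
From cyclohexyl–OTs the leaving group is OTs⁻ (pKₐ(p-CH₃C₆H₄SO₃H (TsOH)) ≈ -2.8). Resonance-delocalised arenesulfonate.
(In practice cyclohexyl–OTs is made from cyclohexyl–OH by treatment with TsCl / pyridine, converting the hydroxyl into a tosylate.)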